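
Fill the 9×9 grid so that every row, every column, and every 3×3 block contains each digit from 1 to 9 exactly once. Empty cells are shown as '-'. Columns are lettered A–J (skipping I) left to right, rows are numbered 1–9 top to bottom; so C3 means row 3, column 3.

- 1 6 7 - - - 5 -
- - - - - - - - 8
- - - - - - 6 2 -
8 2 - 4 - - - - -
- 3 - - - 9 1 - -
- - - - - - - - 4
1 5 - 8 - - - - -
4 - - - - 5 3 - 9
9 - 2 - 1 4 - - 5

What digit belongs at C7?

3

J1 = 3: row 1 has {1,5,6,7}; col 9 has {4,5,8,9}; box has {2,5,6,8} → only 3 remains.
A1 = 2: row 1 has {1,3,5,6,7}; col 1 has {1,4,8,9}; box has {1,6} → only 2 remains.
F1 = 8: row 1 has {1,2,3,5,6,7}; col 6 has {4,5,9}; box has {7} → only 8 remains.
C5 = 4: in row 5, 4 can only go here (every other open cell in that row sees a 4).
E7 = 9: in row 7, 9 can only go here (every other open cell in that row sees a 9).
E1 = 4: row 1 has {1,2,3,5,6,7,8}; col 5 has {1,9}; box has {7,8} → only 4 remains.
G1 = 9: row 1 has {1,2,3,4,5,6,7,8}; col 7 has {1,3,6}; box has {2,3,5,6,8} → only 9 remains.
B3 = 4: in row 3, 4 can only go here (every other open cell in that row sees a 4).
C3 = 8: in row 3, 8 can only go here (every other open cell in that row sees an 8).
C8 = 7: row 8 has {3,4,5,9}; col 3 has {2,4,6,8}; box has {1,2,4,5,9} → only 7 remains.
C7 = 3: row 7 has {1,5,8,9}; col 3 has {2,4,6,7,8}; box has {1,2,4,5,7,9} → only 3 remains.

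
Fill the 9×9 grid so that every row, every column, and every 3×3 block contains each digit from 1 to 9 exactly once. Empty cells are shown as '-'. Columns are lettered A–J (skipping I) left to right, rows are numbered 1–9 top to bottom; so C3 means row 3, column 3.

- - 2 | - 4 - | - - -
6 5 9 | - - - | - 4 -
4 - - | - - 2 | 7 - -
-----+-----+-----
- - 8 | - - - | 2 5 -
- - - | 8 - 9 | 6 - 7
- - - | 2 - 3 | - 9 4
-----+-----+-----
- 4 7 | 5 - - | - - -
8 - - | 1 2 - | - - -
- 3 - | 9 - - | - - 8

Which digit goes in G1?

9

J2 = 2 (hidden single in row 2).
C5 = 4 (hidden single in row 5).
G6 = 8 (hidden single in row 6).
B5 = 2 (hidden single in column 2).
C3 = 3 (hidden single in column 3).
D3 = 6 (sole candidate).
D4 = 4 (hidden single in column 4).
E3 = 9 (hidden single in column 5).
J3 = 5 (hidden single in row 3).
F1 = 5 (hidden single in row 1).
E7 = 3 (hidden single in box 8).
F7 = 8 (hidden single in row 7).
E2 = 8 (hidden single in row 2).
F2 = 1 (hidden single in box 2).
G2 = 3 (sole candidate).
D2 = 7 (sole candidate).
D1 = 3 (sole candidate).
Singles propagation stalls before the target is settled. Branch on B8 (candidates {6,9}).
  Try B8 = 9: this forces A4=9, J4=3, H5=1, J8=6; then row 7 has no cell left for 6 — contradiction.
So B8 = 6.
C8 = 5 (sole candidate).
C9 = 1 (sole candidate).
C6 = 6 (sole candidate).
A9 = 2 (sole candidate).
A7 = 9 (sole candidate).
G7 = 1 (sole candidate).
J7 = 6 (sole candidate).
H9 = 7 (sole candidate).
G1 = 9: row 1 has {2,3,4,5}; col 7 has {1,2,3,6,7,8}; box has {2,3,4,5,7} → only 9 remains.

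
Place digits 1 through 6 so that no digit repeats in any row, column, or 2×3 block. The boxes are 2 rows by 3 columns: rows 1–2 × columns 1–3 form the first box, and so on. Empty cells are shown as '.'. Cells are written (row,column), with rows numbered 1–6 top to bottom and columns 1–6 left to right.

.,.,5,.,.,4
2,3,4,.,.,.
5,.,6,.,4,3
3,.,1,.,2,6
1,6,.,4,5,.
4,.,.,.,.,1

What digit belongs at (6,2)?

5

(1,1) = 6 (sole candidate).
(1,2) = 1 (sole candidate).
(1,5) = 3 (sole candidate).
(2,6) = 5 (sole candidate).
(3,2) = 2 (sole candidate).
(3,4) = 1 (sole candidate).
(4,2) = 4 (sole candidate).
(4,4) = 5 (sole candidate).
(5,6) = 2 (sole candidate).
(6,2) = 5: row 6 has {1,4}; col 2 has {1,2,3,4,6}; box has {1,4,6} → only 5 remains.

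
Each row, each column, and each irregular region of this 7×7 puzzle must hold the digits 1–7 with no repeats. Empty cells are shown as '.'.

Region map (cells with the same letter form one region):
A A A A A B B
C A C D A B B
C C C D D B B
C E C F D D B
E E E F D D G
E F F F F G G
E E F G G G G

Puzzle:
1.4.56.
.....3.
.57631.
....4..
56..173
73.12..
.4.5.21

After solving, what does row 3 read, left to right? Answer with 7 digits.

r2c4 = 2: row 2 has {3}; col 4 has {1,5,6}; region has {1,3,4,6,7} → only 2 remains.
r4c4 = 7: row 4 has {4}; col 4 has {1,2,5,6}; region has {1,2,3} → only 7 remains.
r4c6 = 5: row 4 has {4,7}; col 6 has {1,2,3,6,7}; region has {1,2,3,4,6,7} → only 5 remains.
r4c7 = 2: row 4 has {4,5,7}; col 7 has {1,3}; region has {1,3,6} → only 2 remains.
r5c3 = 2: row 5 has {1,3,5,6,7}; col 3 has {4,7}; region has {4,5,6,7} → only 2 remains.
r5c4 = 4: row 5 has {1,2,3,5,6,7}; col 4 has {1,2,5,6,7}; region has {1,2,3,7} → only 4 remains.
r6c6 = 4: row 6 has {1,2,3,7}; col 6 has {1,2,3,5,6,7}; region has {1,2,3,5} → only 4 remains.
r6c7 = 6: row 6 has {1,2,3,4,7}; col 7 has {1,2,3}; region has {1,2,3,4,5} → only 6 remains.
r7c1 = 3: row 7 has {1,2,4,5}; col 1 has {1,5,7}; region has {2,4,5,6,7} → only 3 remains.
r7c3 = 6: row 7 has {1,2,3,4,5}; col 3 has {2,4,7}; region has {1,2,3,4,7} → only 6 remains.
r7c5 = 7: row 7 has {1,2,3,4,5,6}; col 5 has {1,2,3,4,5}; region has {1,2,3,4,5,6} → only 7 remains.
r1c4 = 3: row 1 has {1,4,5,6}; col 4 has {1,2,4,5,6,7}; region has {1,4,5} → only 3 remains.
r1c7 = 7: row 1 has {1,3,4,5,6}; col 7 has {1,2,3,6}; region has {1,2,3,6} → only 7 remains.
r2c2 = 7: row 2 has {2,3}; col 2 has {3,4,5,6}; region has {1,3,4,5} → only 7 remains.
r2c3 = 1: row 2 has {2,3,7}; col 3 has {2,4,6,7}; region has {5,7} → only 1 remains.
r2c5 = 6: row 2 has {1,2,3,7}; col 5 has {1,2,3,4,5,7}; region has {1,3,4,5,7} → only 6 remains.
r3c7 = 4: row 3 has {1,3,5,6,7}; col 7 has {1,2,3,6,7}; region has {1,2,3,6,7} → only 4 remains.
r4c1 = 6: row 4 has {2,4,5,7}; col 1 has {1,3,5,7}; region has {1,5,7} → only 6 remains.
r4c2 = 1: row 4 has {2,4,5,6,7}; col 2 has {3,4,5,6,7}; region has {2,3,4,5,6,7} → only 1 remains.
r4c3 = 3: row 4 has {1,2,4,5,6,7}; col 3 has {1,2,4,6,7}; region has {1,5,6,7} → only 3 remains.
r6c3 = 5: row 6 has {1,2,3,4,6,7}; col 3 has {1,2,3,4,6,7}; region has {1,2,3,4,6,7} → only 5 remains.
r1c2 = 2: row 1 has {1,3,4,5,6,7}; col 2 has {1,3,4,5,6,7}; region has {1,3,4,5,6,7} → only 2 remains.
r2c1 = 4: row 2 has {1,2,3,6,7}; col 1 has {1,3,5,6,7}; region has {1,3,5,6,7} → only 4 remains.
r2c7 = 5: row 2 has {1,2,3,4,6,7}; col 7 has {1,2,3,4,6,7}; region has {1,2,3,4,6,7} → only 5 remains.
r3c1 = 2: row 3 has {1,3,4,5,6,7}; col 1 has {1,3,4,5,6,7}; region has {1,3,4,5,6,7} → only 2 remains.

2576314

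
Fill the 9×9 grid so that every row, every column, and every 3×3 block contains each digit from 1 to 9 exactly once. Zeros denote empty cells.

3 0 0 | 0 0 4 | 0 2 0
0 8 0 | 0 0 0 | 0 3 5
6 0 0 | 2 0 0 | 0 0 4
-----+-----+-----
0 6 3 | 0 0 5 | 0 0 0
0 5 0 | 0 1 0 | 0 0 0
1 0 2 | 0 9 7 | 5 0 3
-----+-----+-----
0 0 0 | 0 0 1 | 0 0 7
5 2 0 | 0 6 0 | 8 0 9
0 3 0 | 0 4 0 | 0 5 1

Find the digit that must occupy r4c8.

r2c5 = 7: row 2 has {3,5,8}; col 5 has {1,4,6,9}; box has {2,4} → only 7 remains.
r6c2 = 4: row 6 has {1,2,3,5,7,9}; col 2 has {2,3,5,6,8}; box has {1,2,3,5,6} → only 4 remains.
r7c2 = 9: row 7 has {1,7}; col 2 has {2,3,4,5,6,8}; box has {2,3,5} → only 9 remains.
r8c6 = 3: row 8 has {2,5,6,8,9}; col 6 has {1,4,5,7}; box has {1,4,6} → only 3 remains.
r8c8 = 4: row 8 has {2,3,5,6,8,9}; col 8 has {2,3,5}; box has {1,5,7,8,9} → only 4 remains.
r7c8 = 6: row 7 has {1,7,9}; col 8 has {2,3,4,5}; box has {1,4,5,7,8,9} → only 6 remains.
r8c4 = 7: row 8 has {2,3,4,5,6,8,9}; col 4 has {2}; box has {1,3,4,6} → only 7 remains.
r9c7 = 2: row 9 has {1,3,4,5}; col 7 has {5,8}; box has {1,4,5,6,7,8,9} → only 2 remains.
r6c8 = 8: row 6 has {1,2,3,4,5,7,9}; col 8 has {2,3,4,5,6}; box has {3,5} → only 8 remains.
r7c7 = 3: row 7 has {1,6,7,9}; col 7 has {2,5,8}; box has {1,2,4,5,6,7,8,9} → only 3 remains.
r8c3 = 1: row 8 has {2,3,4,5,6,7,8,9}; col 3 has {2,3}; box has {2,3,5,9} → only 1 remains.
r4c9 = 2: row 4 has {3,5,6}; col 9 has {1,3,4,5,7,9}; box has {3,5,8} → only 2 remains.
r5c9 = 6: row 5 has {1,5}; col 9 has {1,2,3,4,5,7,9}; box has {2,3,5,8} → only 6 remains.
r6c4 = 6: row 6 has {1,2,3,4,5,7,8,9}; col 4 has {2,7}; box has {1,5,7,9} → only 6 remains.
r1c9 = 8: row 1 has {2,3,4}; col 9 has {1,2,3,4,5,6,7,9}; box has {2,3,4,5} → only 8 remains.
r4c5 = 8: row 4 has {2,3,5,6}; col 5 has {1,4,6,7,9}; box has {1,5,6,7,9} → only 8 remains.
r5c6 = 2: row 5 has {1,5,6}; col 6 has {1,3,4,5,7}; box has {1,5,6,7,8,9} → only 2 remains.
r1c5 = 5: row 1 has {2,3,4,8}; col 5 has {1,4,6,7,8,9}; box has {2,4,7} → only 5 remains.
r3c5 = 3: row 3 has {2,4,6}; col 5 has {1,4,5,6,7,8,9}; box has {2,4,5,7} → only 3 remains.
r4c4 = 4: row 4 has {2,3,5,6,8}; col 4 has {2,6,7}; box has {1,2,5,6,7,8,9} → only 4 remains.
r5c4 = 3: row 5 has {1,2,5,6}; col 4 has {2,4,6,7}; box has {1,2,4,5,6,7,8,9} → only 3 remains.
r7c5 = 2: row 7 has {1,3,6,7,9}; col 5 has {1,3,4,5,6,7,8,9}; box has {1,3,4,6,7} → only 2 remains.
r1c7 = 6: in row 1, 6 can only go here (every other open cell in that row sees a 6).
r2c1 = 2: in row 2, 2 can only go here (every other open cell in that row sees a 2).
r2c6 = 6: in row 2, 6 can only go here (every other open cell in that row sees a 6).
r2c3 = 4: in row 2, 4 can only go here (every other open cell in that row sees a 4).
r7c3 = 8: row 7 has {1,2,3,6,7,9}; col 3 has {1,2,3,4}; box has {1,2,3,5,9} → only 8 remains.
r7c4 = 5: row 7 has {1,2,3,6,7,8,9}; col 4 has {2,3,4,6,7}; box has {1,2,3,4,6,7} → only 5 remains.
r9c1 = 7: row 9 has {1,2,3,4,5}; col 1 has {1,2,3,5,6}; box has {1,2,3,5,8,9} → only 7 remains.
r9c3 = 6: row 9 has {1,2,3,4,5,7}; col 3 has {1,2,3,4,8}; box has {1,2,3,5,7,8,9} → only 6 remains.
r4c1 = 9: row 4 has {2,3,4,5,6,8}; col 1 has {1,2,3,5,6,7}; box has {1,2,3,4,5,6} → only 9 remains.
r5c1 = 8: row 5 has {1,2,3,5,6}; col 1 has {1,2,3,5,6,7,9}; box has {1,2,3,4,5,6,9} → only 8 remains.
r5c3 = 7: row 5 has {1,2,3,5,6,8}; col 3 has {1,2,3,4,6,8}; box has {1,2,3,4,5,6,8,9} → only 7 remains.
r5c8 = 9: row 5 has {1,2,3,5,6,7,8}; col 8 has {2,3,4,5,6,8}; box has {2,3,5,6,8} → only 9 remains.
r7c1 = 4: row 7 has {1,2,3,5,6,7,8,9}; col 1 has {1,2,3,5,6,7,8,9}; box has {1,2,3,5,6,7,8,9} → only 4 remains.
r1c3 = 9: row 1 has {2,3,4,5,6,8}; col 3 has {1,2,3,4,6,7,8}; box has {2,3,4,6,8} → only 9 remains.
r1c4 = 1: row 1 has {2,3,4,5,6,8,9}; col 4 has {2,3,4,5,6,7}; box has {2,3,4,5,6,7} → only 1 remains.
r2c4 = 9: row 2 has {2,3,4,5,6,7,8}; col 4 has {1,2,3,4,5,6,7}; box has {1,2,3,4,5,6,7} → only 9 remains.
r2c7 = 1: row 2 has {2,3,4,5,6,7,8,9}; col 7 has {2,3,5,6,8}; box has {2,3,4,5,6,8} → only 1 remains.
r3c3 = 5: row 3 has {2,3,4,6}; col 3 has {1,2,3,4,6,7,8,9}; box has {2,3,4,6,8,9} → only 5 remains.
r3c6 = 8: row 3 has {2,3,4,5,6}; col 6 has {1,2,3,4,5,6,7}; box has {1,2,3,4,5,6,7,9} → only 8 remains.
r3c8 = 7: row 3 has {2,3,4,5,6,8}; col 8 has {2,3,4,5,6,8,9}; box has {1,2,3,4,5,6,8} → only 7 remains.
r4c7 = 7: row 4 has {2,3,4,5,6,8,9}; col 7 has {1,2,3,5,6,8}; box has {2,3,5,6,8,9} → only 7 remains.
r4c8 = 1: row 4 has {2,3,4,5,6,7,8,9}; col 8 has {2,3,4,5,6,7,8,9}; box has {2,3,5,6,7,8,9} → only 1 remains.

1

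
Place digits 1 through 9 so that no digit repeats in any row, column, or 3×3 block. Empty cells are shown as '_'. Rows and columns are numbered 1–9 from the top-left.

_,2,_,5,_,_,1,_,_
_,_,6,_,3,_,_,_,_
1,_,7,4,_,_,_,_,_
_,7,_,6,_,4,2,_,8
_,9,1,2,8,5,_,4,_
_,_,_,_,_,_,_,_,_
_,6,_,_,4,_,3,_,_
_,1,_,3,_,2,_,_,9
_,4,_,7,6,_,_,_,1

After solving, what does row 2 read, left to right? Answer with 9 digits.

956137824

row 8, column 5 = 5: row 8 has {1,2,3,9}; col 5 has {3,4,6,8}; box has {2,3,4,6,7} → only 5 remains.
row 8, column 3 = 8: row 8 has {1,2,3,5,9}; col 3 has {1,6,7}; box has {1,4,6} → only 8 remains.
row 8, column 1 = 7: row 8 has {1,2,3,5,8,9}; col 1 has {1}; box has {1,4,6,8} → only 7 remains.
row 8, column 8 = 6: row 8 has {1,2,3,5,7,8,9}; col 8 has {4}; box has {1,3,9} → only 6 remains.
row 8, column 7 = 4: row 8 has {1,2,3,5,6,7,8,9}; col 7 has {1,2,3}; box has {1,3,6,9} → only 4 remains.
row 3, column 5 = 2: in column 5, 2 can only go here (every other open cell in that column sees a 2).
row 6, column 6 = 3: in column 6, 3 can only go here (every other open cell in that column sees a 3).
row 3, column 2 = 3: in column 2, 3 can only go here (every other open cell in that column sees a 3).
row 6, column 5 = 7: in box 5, 7 can only go here (every other open cell in that box sees a 7).
row 1, column 5 = 9: row 1 has {1,2,5}; col 5 has {2,3,4,5,6,7,8}; box has {2,3,4,5} → only 9 remains.
row 4, column 5 = 1: row 4 has {2,4,6,7,8}; col 5 has {2,3,4,5,6,7,8,9}; box has {2,3,4,5,6,7,8} → only 1 remains.
row 6, column 4 = 9: row 6 has {3,7}; col 4 has {2,3,4,5,6,7}; box has {1,2,3,4,5,6,7,8} → only 9 remains.
row 1, column 3 = 4: row 1 has {1,2,5,9}; col 3 has {1,6,7,8}; box has {1,2,3,6,7} → only 4 remains.
row 1, column 1 = 8: row 1 has {1,2,4,5,9}; col 1 has {1,7}; box has {1,2,3,4,6,7} → only 8 remains.
row 2, column 2 = 5: row 2 has {3,6}; col 2 has {1,2,3,4,6,7,9}; box has {1,2,3,4,6,7,8} → only 5 remains.
row 6, column 2 = 8: row 6 has {3,7,9}; col 2 has {1,2,3,4,5,6,7,9}; box has {1,7,9} → only 8 remains.
row 2, column 1 = 9: row 2 has {3,5,6}; col 1 has {1,7,8}; box has {1,2,3,4,5,6,7,8} → only 9 remains.
row 2, column 9 = 4: in row 2, 4 can only go here (every other open cell in that row sees a 4).
row 2, column 8 = 2: in row 2, 2 can only go here (every other open cell in that row sees a 2).
row 4, column 8 = 9: in row 4, 9 can only go here (every other open cell in that row sees a 9).
row 3, column 7 = 9: in row 3, 9 can only go here (every other open cell in that row sees a 9).
row 6, column 8 = 1: in row 6, 1 can only go here (every other open cell in that row sees a 1).
row 6, column 1 = 4: in row 6, 4 can only go here (every other open cell in that row sees a 4).
row 6, column 3 = 2: in row 6, 2 can only go here (every other open cell in that row sees a 2).
row 9, column 1 = 2: in row 9, 2 can only go here (every other open cell in that row sees a 2).
row 7, column 1 = 5: row 7 has {3,4,6}; col 1 has {1,2,4,7,8,9}; box has {1,2,4,6,7,8} → only 5 remains.
row 7, column 3 = 9: row 7 has {3,4,5,6}; col 3 has {1,2,4,6,7,8}; box has {1,2,4,5,6,7,8} → only 9 remains.
row 9, column 3 = 3: row 9 has {1,2,4,6,7}; col 3 has {1,2,4,6,7,8,9}; box has {1,2,4,5,6,7,8,9} → only 3 remains.
row 4, column 1 = 3: row 4 has {1,2,4,6,7,8,9}; col 1 has {1,2,4,5,7,8,9}; box has {1,2,4,7,8,9} → only 3 remains.
row 4, column 3 = 5: row 4 has {1,2,3,4,6,7,8,9}; col 3 has {1,2,3,4,6,7,8,9}; box has {1,2,3,4,7,8,9} → only 5 remains.
row 5, column 1 = 6: row 5 has {1,2,4,5,8,9}; col 1 has {1,2,3,4,5,7,8,9}; box has {1,2,3,4,5,7,8,9} → only 6 remains.
row 5, column 7 = 7: row 5 has {1,2,4,5,6,8,9}; col 7 has {1,2,3,4,9}; box has {1,2,4,8,9} → only 7 remains.
row 5, column 9 = 3: row 5 has {1,2,4,5,6,7,8,9}; col 9 has {1,4,8,9}; box has {1,2,4,7,8,9} → only 3 remains.
row 2, column 7 = 8: row 2 has {2,3,4,5,6,9}; col 7 has {1,2,3,4,7,9}; box has {1,2,4,9} → only 8 remains.
row 3, column 8 = 5: row 3 has {1,2,3,4,7,9}; col 8 has {1,2,4,6,9}; box has {1,2,4,8,9} → only 5 remains.
row 3, column 9 = 6: row 3 has {1,2,3,4,5,7,9}; col 9 has {1,3,4,8,9}; box has {1,2,4,5,8,9} → only 6 remains.
row 6, column 9 = 5: row 6 has {1,2,3,4,7,8,9}; col 9 has {1,3,4,6,8,9}; box has {1,2,3,4,7,8,9} → only 5 remains.
row 9, column 7 = 5: row 9 has {1,2,3,4,6,7}; col 7 has {1,2,3,4,7,8,9}; box has {1,3,4,6,9} → only 5 remains.
row 9, column 8 = 8: row 9 has {1,2,3,4,5,6,7}; col 8 has {1,2,4,5,6,9}; box has {1,3,4,5,6,9} → only 8 remains.
row 1, column 9 = 7: row 1 has {1,2,4,5,8,9}; col 9 has {1,3,4,5,6,8,9}; box has {1,2,4,5,6,8,9} → only 7 remains.
row 2, column 4 = 1: row 2 has {2,3,4,5,6,8,9}; col 4 has {2,3,4,5,6,7,9}; box has {2,3,4,5,9} → only 1 remains.
row 2, column 6 = 7: row 2 has {1,2,3,4,5,6,8,9}; col 6 has {2,3,4,5}; box has {1,2,3,4,5,9} → only 7 remains.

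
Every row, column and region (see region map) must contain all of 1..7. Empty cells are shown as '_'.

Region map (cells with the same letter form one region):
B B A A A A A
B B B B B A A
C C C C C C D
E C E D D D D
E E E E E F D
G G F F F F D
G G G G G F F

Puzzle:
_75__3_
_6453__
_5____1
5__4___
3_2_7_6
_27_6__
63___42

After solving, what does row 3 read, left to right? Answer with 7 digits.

r1c7 = 4 (sole candidate).
r2c7 = 7 (sole candidate).
r4c2 = 1 (sole candidate).
r4c3 = 6 (sole candidate).
r4c5 = 2 (sole candidate).
r4c6 = 7 (sole candidate).
r4c7 = 3 (sole candidate).
r5c2 = 4 (sole candidate).
r5c4 = 1 (sole candidate).
r5c6 = 5 (sole candidate).
r6c4 = 3 (sole candidate).
r6c6 = 1 (sole candidate).
r6c7 = 5 (sole candidate).
r7c3 = 1 (sole candidate).
r7c4 = 7 (sole candidate).
r7c5 = 5 (sole candidate).
r1c5 = 1 (sole candidate).
r2c6 = 2 (sole candidate).
r3c3 = 3: row 3 has {1,5}; col 3 has {1,2,4,5,6,7}; region has {1,5} → only 3 remains.
r3c5 = 4: row 3 has {1,3,5}; col 5 has {1,2,3,5,6,7}; region has {1,3,5} → only 4 remains.
r3c6 = 6: row 3 has {1,3,4,5}; col 6 has {1,2,3,4,5,7}; region has {1,3,4,5} → only 6 remains.
r6c1 = 4 (sole candidate).
r1c1 = 2 (sole candidate).
r1c4 = 6 (sole candidate).
r2c1 = 1 (sole candidate).
r3c1 = 7: row 3 has {1,3,4,5,6}; col 1 has {1,2,3,4,5,6}; region has {1,3,4,5,6} → only 7 remains.
r3c4 = 2: row 3 has {1,3,4,5,6,7}; col 4 has {1,3,4,5,6,7}; region has {1,3,4,5,6,7} → only 2 remains.

7532461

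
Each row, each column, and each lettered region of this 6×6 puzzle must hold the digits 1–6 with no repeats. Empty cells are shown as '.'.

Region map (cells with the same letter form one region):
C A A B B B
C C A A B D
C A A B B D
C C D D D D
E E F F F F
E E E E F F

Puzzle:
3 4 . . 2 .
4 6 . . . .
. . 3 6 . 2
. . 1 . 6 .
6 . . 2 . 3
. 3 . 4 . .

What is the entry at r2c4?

r2c6 = 5: row 2 has {4,6}; col 6 has {2,3}; region has {1,2,6} → only 5 remains.
r4c4 = 3: row 4 has {1,6}; col 4 has {2,4,6}; region has {1,2,5,6} → only 3 remains.
r4c6 = 4: row 4 has {1,3,6}; col 6 has {2,3,5}; region has {1,2,3,5,6} → only 4 remains.
r1c6 = 1: row 1 has {2,3,4}; col 6 has {2,3,4,5}; region has {2,6} → only 1 remains.
r2c3 = 2: row 2 has {4,5,6}; col 3 has {1,3}; region has {3,4} → only 2 remains.
r2c4 = 1: row 2 has {2,4,5,6}; col 4 has {2,3,4,6}; region has {2,3,4} → only 1 remains.

1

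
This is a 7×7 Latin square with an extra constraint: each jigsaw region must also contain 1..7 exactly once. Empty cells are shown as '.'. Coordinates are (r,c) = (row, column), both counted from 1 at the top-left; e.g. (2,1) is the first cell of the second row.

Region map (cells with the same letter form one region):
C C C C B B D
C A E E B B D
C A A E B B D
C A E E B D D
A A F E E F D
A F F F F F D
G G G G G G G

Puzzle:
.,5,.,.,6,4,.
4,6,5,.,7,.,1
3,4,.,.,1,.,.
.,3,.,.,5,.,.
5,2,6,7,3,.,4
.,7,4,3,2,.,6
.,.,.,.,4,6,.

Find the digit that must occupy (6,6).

(2,4) = 2: row 2 has {1,4,5,6,7}; col 4 has {3,7}; region has {3,5,7} → only 2 remains.
(2,6) = 3: row 2 has {1,2,4,5,6,7}; col 6 has {4,6}; region has {1,4,5,6,7} → only 3 remains.
(3,3) = 7: row 3 has {1,3,4}; col 3 has {4,5,6}; region has {2,3,4,5,6} → only 7 remains.
(3,4) = 6: row 3 has {1,3,4,7}; col 4 has {2,3,7}; region has {2,3,5,7} → only 6 remains.
(3,6) = 2: row 3 has {1,3,4,6,7}; col 6 has {3,4,6}; region has {1,3,4,5,6,7} → only 2 remains.
(3,7) = 5: row 3 has {1,2,3,4,6,7}; col 7 has {1,4,6}; region has {1,4,6} → only 5 remains.
(4,3) = 1: row 4 has {3,5}; col 3 has {4,5,6,7}; region has {2,3,5,6,7} → only 1 remains.
(4,4) = 4: row 4 has {1,3,5}; col 4 has {2,3,6,7}; region has {1,2,3,5,6,7} → only 4 remains.
(4,6) = 7: row 4 has {1,3,4,5}; col 6 has {2,3,4,6}; region has {1,4,5,6} → only 7 remains.
(4,7) = 2: row 4 has {1,3,4,5,7}; col 7 has {1,4,5,6}; region has {1,4,5,6,7} → only 2 remains.
(5,6) = 1: row 5 has {2,3,4,5,6,7}; col 6 has {2,3,4,6,7}; region has {2,3,4,6,7} → only 1 remains.
(6,1) = 1: row 6 has {2,3,4,6,7}; col 1 has {3,4,5}; region has {2,3,4,5,6,7} → only 1 remains.
(6,6) = 5: row 6 has {1,2,3,4,6,7}; col 6 has {1,2,3,4,6,7}; region has {1,2,3,4,6,7} → only 5 remains.

5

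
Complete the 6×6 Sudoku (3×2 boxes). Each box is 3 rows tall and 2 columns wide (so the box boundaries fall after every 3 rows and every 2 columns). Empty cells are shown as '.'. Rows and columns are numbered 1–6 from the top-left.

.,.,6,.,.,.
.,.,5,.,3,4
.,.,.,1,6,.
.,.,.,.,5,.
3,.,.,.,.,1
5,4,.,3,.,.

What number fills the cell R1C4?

4

R2C4 = 2: row 2 has {3,4,5}; col 4 has {1,3}; box has {1,5,6} → only 2 remains.
R6C5 = 2: row 6 has {3,4,5}; col 5 has {3,5,6}; box has {1,5} → only 2 remains.
R6C6 = 6: row 6 has {2,3,4,5}; col 6 has {1,4}; box has {1,2,5} → only 6 remains.
R1C4 = 4: row 1 has {6}; col 4 has {1,2,3}; box has {1,2,5,6} → only 4 remains.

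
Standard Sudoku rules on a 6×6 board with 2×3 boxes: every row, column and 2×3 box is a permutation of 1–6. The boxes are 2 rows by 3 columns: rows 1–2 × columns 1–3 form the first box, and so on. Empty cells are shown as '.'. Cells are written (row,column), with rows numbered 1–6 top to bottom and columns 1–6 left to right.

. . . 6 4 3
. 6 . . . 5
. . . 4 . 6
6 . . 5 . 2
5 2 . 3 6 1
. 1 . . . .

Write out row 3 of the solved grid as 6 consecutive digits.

(1,2) = 5 (sole candidate).
(3,2) = 3: row 3 has {4,6}; col 2 has {1,2,5,6}; box has {6} → only 3 remains.
(3,5) = 1: row 3 has {3,4,6}; col 5 has {4,6}; box has {2,4,5,6} → only 1 remains.
(4,2) = 4 (sole candidate).
(4,3) = 1 (sole candidate).
(4,5) = 3 (sole candidate).
(5,3) = 4 (sole candidate).
(6,1) = 3 (sole candidate).
(6,3) = 6 (sole candidate).
(6,4) = 2 (sole candidate).
(6,5) = 5 (sole candidate).
(6,6) = 4 (sole candidate).
(1,3) = 2 (sole candidate).
(2,3) = 3 (sole candidate).
(2,4) = 1 (sole candidate).
(2,5) = 2 (sole candidate).
(3,1) = 2: row 3 has {1,3,4,6}; col 1 has {3,5,6}; box has {1,3,4,6} → only 2 remains.
(3,3) = 5: row 3 has {1,2,3,4,6}; col 3 has {1,2,3,4,6}; box has {1,2,3,4,6} → only 5 remains.

235416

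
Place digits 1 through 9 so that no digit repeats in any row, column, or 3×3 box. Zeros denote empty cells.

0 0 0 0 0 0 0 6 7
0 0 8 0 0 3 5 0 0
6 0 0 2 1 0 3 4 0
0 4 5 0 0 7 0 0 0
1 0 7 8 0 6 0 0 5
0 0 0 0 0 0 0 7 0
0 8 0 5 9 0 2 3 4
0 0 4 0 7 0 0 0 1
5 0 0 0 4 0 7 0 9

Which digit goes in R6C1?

R2C5 = 6: row 2 has {3,5,8}; col 5 has {1,4,7,9}; box has {1,2,3} → only 6 remains.
R2C9 = 2: row 2 has {3,5,6,8}; col 9 has {1,4,5,7,9}; box has {3,4,5,6,7} → only 2 remains.
R3C3 = 9: row 3 has {1,2,3,4,6}; col 3 has {4,5,7,8}; box has {6,8} → only 9 remains.
R3C9 = 8: row 3 has {1,2,3,4,6,9}; col 9 has {1,2,4,5,7,9}; box has {2,3,4,5,6,7} → only 8 remains.
R7C1 = 7: row 7 has {2,3,4,5,8,9}; col 1 has {1,5,6}; box has {4,5,8} → only 7 remains.
R7C6 = 1: row 7 has {2,3,4,5,7,8,9}; col 6 has {3,6,7}; box has {4,5,7,9} → only 1 remains.
R9C8 = 8: row 9 has {4,5,7,9}; col 8 has {3,4,6,7}; box has {1,2,3,4,7,9} → only 8 remains.
R2C1 = 4: row 2 has {2,3,5,6,8}; col 1 has {1,5,6,7}; box has {6,8,9} → only 4 remains.
R3C6 = 5: row 3 has {1,2,3,4,6,8,9}; col 6 has {1,3,6,7}; box has {1,2,3,6} → only 5 remains.
R7C3 = 6: row 7 has {1,2,3,4,5,7,8,9}; col 3 has {4,5,7,8,9}; box has {4,5,7,8} → only 6 remains.
R8C7 = 6: row 8 has {1,4,7}; col 7 has {2,3,5,7}; box has {1,2,3,4,7,8,9} → only 6 remains.
R8C8 = 5: row 8 has {1,4,6,7}; col 8 has {3,4,6,7,8}; box has {1,2,3,4,6,7,8,9} → only 5 remains.
R9C6 = 2: row 9 has {4,5,7,8,9}; col 6 has {1,3,5,6,7}; box has {1,4,5,7,9} → only 2 remains.
R1C5 = 8: row 1 has {6,7}; col 5 has {1,4,6,7,9}; box has {1,2,3,5,6} → only 8 remains.
R3C2 = 7: row 3 has {1,2,3,4,5,6,8,9}; col 2 has {4,8}; box has {4,6,8,9} → only 7 remains.
R8C4 = 3: row 8 has {1,4,5,6,7}; col 4 has {2,5,8}; box has {1,2,4,5,7,9} → only 3 remains.
R8C6 = 8: row 8 has {1,3,4,5,6,7}; col 6 has {1,2,3,5,6,7}; box has {1,2,3,4,5,7,9} → only 8 remains.
R9C4 = 6: row 9 has {2,4,5,7,8,9}; col 4 has {2,3,5,8}; box has {1,2,3,4,5,7,8,9} → only 6 remains.
R2C2 = 1: row 2 has {2,3,4,5,6,8}; col 2 has {4,7,8}; box has {4,6,7,8,9} → only 1 remains.
R2C8 = 9: row 2 has {1,2,3,4,5,6,8}; col 8 has {3,4,5,6,7,8}; box has {2,3,4,5,6,7,8} → only 9 remains.
R5C8 = 2: row 5 has {1,5,6,7,8}; col 8 has {3,4,5,6,7,8,9}; box has {5,7} → only 2 remains.
R9C2 = 3: row 9 has {2,4,5,6,7,8,9}; col 2 has {1,4,7,8}; box has {4,5,6,7,8} → only 3 remains.
R9C3 = 1: row 9 has {2,3,4,5,6,7,8,9}; col 3 has {4,5,6,7,8,9}; box has {3,4,5,6,7,8} → only 1 remains.
R1C7 = 1: row 1 has {6,7,8}; col 7 has {2,3,5,6,7}; box has {2,3,4,5,6,7,8,9} → only 1 remains.
R2C4 = 7: row 2 has {1,2,3,4,5,6,8,9}; col 4 has {2,3,5,6,8}; box has {1,2,3,5,6,8} → only 7 remains.
R4C8 = 1: row 4 has {4,5,7}; col 8 has {2,3,4,5,6,7,8,9}; box has {2,5,7} → only 1 remains.
R5C2 = 9: row 5 has {1,2,5,6,7,8}; col 2 has {1,3,4,7,8}; box has {1,4,5,7} → only 9 remains.
R5C5 = 3: row 5 has {1,2,5,6,7,8,9}; col 5 has {1,4,6,7,8,9}; box has {6,7,8} → only 3 remains.
R5C7 = 4: row 5 has {1,2,3,5,6,7,8,9}; col 7 has {1,2,3,5,6,7}; box has {1,2,5,7} → only 4 remains.
R8C2 = 2: row 8 has {1,3,4,5,6,7,8}; col 2 has {1,3,4,7,8,9}; box has {1,3,4,5,6,7,8} → only 2 remains.
R1C2 = 5: row 1 has {1,6,7,8}; col 2 has {1,2,3,4,7,8,9}; box has {1,4,6,7,8,9} → only 5 remains.
R4C4 = 9: row 4 has {1,4,5,7}; col 4 has {2,3,5,6,7,8}; box has {3,6,7,8} → only 9 remains.
R4C5 = 2: row 4 has {1,4,5,7,9}; col 5 has {1,3,4,6,7,8,9}; box has {3,6,7,8,9} → only 2 remains.
R4C7 = 8: row 4 has {1,2,4,5,7,9}; col 7 has {1,2,3,4,5,6,7}; box has {1,2,4,5,7} → only 8 remains.
R6C2 = 6: row 6 has {7}; col 2 has {1,2,3,4,5,7,8,9}; box has {1,4,5,7,9} → only 6 remains.
R6C5 = 5: row 6 has {6,7}; col 5 has {1,2,3,4,6,7,8,9}; box has {2,3,6,7,8,9} → only 5 remains.
R6C6 = 4: row 6 has {5,6,7}; col 6 has {1,2,3,5,6,7,8}; box has {2,3,5,6,7,8,9} → only 4 remains.
R6C7 = 9: row 6 has {4,5,6,7}; col 7 has {1,2,3,4,5,6,7,8}; box has {1,2,4,5,7,8} → only 9 remains.
R6C9 = 3: row 6 has {4,5,6,7,9}; col 9 has {1,2,4,5,7,8,9}; box has {1,2,4,5,7,8,9} → only 3 remains.
R8C1 = 9: row 8 has {1,2,3,4,5,6,7,8}; col 1 has {1,4,5,6,7}; box has {1,2,3,4,5,6,7,8} → only 9 remains.
R1C4 = 4: row 1 has {1,5,6,7,8}; col 4 has {2,3,5,6,7,8,9}; box has {1,2,3,5,6,7,8} → only 4 remains.
R1C6 = 9: row 1 has {1,4,5,6,7,8}; col 6 has {1,2,3,4,5,6,7,8}; box has {1,2,3,4,5,6,7,8} → only 9 remains.
R4C1 = 3: row 4 has {1,2,4,5,7,8,9}; col 1 has {1,4,5,6,7,9}; box has {1,4,5,6,7,9} → only 3 remains.
R4C9 = 6: row 4 has {1,2,3,4,5,7,8,9}; col 9 has {1,2,3,4,5,7,8,9}; box has {1,2,3,4,5,7,8,9} → only 6 remains.
R6C3 = 2: row 6 has {3,4,5,6,7,9}; col 3 has {1,4,5,6,7,8,9}; box has {1,3,4,5,6,7,9} → only 2 remains.
R6C4 = 1: row 6 has {2,3,4,5,6,7,9}; col 4 has {2,3,4,5,6,7,8,9}; box has {2,3,4,5,6,7,8,9} → only 1 remains.
R1C1 = 2: row 1 has {1,4,5,6,7,8,9}; col 1 has {1,3,4,5,6,7,9}; box has {1,4,5,6,7,8,9} → only 2 remains.
R1C3 = 3: row 1 has {1,2,4,5,6,7,8,9}; col 3 has {1,2,4,5,6,7,8,9}; box has {1,2,4,5,6,7,8,9} → only 3 remains.
R6C1 = 8: row 6 has {1,2,3,4,5,6,7,9}; col 1 has {1,2,3,4,5,6,7,9}; box has {1,2,3,4,5,6,7,9} → only 8 remains.

8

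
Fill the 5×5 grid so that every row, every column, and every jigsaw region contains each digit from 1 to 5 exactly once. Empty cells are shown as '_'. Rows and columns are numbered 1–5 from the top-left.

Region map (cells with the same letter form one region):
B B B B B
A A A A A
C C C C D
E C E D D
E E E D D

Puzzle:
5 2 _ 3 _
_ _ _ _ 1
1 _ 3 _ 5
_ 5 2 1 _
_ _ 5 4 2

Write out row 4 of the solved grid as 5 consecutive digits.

row 1, column 5 = 4: row 1 has {2,3,5}; col 5 has {1,2,5}; region has {2,3,5} → only 4 remains.
row 2, column 3 = 4: row 2 has {1}; col 3 has {2,3,5}; region has {1} → only 4 remains.
row 3, column 2 = 4: row 3 has {1,3,5}; col 2 has {2,5}; region has {1,3,5} → only 4 remains.
row 3, column 4 = 2: row 3 has {1,3,4,5}; col 4 has {1,3,4}; region has {1,3,4,5} → only 2 remains.
row 4, column 5 = 3: row 4 has {1,2,5}; col 5 has {1,2,4,5}; region has {1,2,4,5} → only 3 remains.
row 5, column 1 = 3: row 5 has {2,4,5}; col 1 has {1,5}; region has {2,5} → only 3 remains.
row 5, column 2 = 1: row 5 has {2,3,4,5}; col 2 has {2,4,5}; region has {2,3,5} → only 1 remains.
row 1, column 3 = 1: row 1 has {2,3,4,5}; col 3 has {2,3,4,5}; region has {2,3,4,5} → only 1 remains.
row 2, column 1 = 2: row 2 has {1,4}; col 1 has {1,3,5}; region has {1,4} → only 2 remains.
row 2, column 2 = 3: row 2 has {1,2,4}; col 2 has {1,2,4,5}; region has {1,2,4} → only 3 remains.
row 2, column 4 = 5: row 2 has {1,2,3,4}; col 4 has {1,2,3,4}; region has {1,2,3,4} → only 5 remains.
row 4, column 1 = 4: row 4 has {1,2,3,5}; col 1 has {1,2,3,5}; region has {1,2,3,5} → only 4 remains.

45213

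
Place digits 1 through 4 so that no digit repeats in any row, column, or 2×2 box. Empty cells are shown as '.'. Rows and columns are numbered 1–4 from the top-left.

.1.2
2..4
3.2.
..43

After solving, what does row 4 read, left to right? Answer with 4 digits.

row 1, column 1 = 4: row 1 has {1,2}; col 1 has {2,3}; box has {1,2} → only 4 remains.
row 1, column 3 = 3: row 1 has {1,2,4}; col 3 has {2,4}; box has {2,4} → only 3 remains.
row 2, column 2 = 3: row 2 has {2,4}; col 2 has {1}; box has {1,2,4} → only 3 remains.
row 2, column 3 = 1: row 2 has {2,3,4}; col 3 has {2,3,4}; box has {2,3,4} → only 1 remains.
row 3, column 2 = 4: row 3 has {2,3}; col 2 has {1,3}; box has {3} → only 4 remains.
row 3, column 4 = 1: row 3 has {2,3,4}; col 4 has {2,3,4}; box has {2,3,4} → only 1 remains.
row 4, column 1 = 1: row 4 has {3,4}; col 1 has {2,3,4}; box has {3,4} → only 1 remains.
row 4, column 2 = 2: row 4 has {1,3,4}; col 2 has {1,3,4}; box has {1,3,4} → only 2 remains.

1243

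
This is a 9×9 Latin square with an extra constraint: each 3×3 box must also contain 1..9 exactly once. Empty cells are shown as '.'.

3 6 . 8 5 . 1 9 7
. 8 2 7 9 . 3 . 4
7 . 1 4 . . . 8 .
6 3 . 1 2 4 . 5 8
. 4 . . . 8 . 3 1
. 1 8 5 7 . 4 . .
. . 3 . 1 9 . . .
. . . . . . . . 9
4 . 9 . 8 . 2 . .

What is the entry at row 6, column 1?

row 1, column 3 = 4 (sole candidate).
row 1, column 6 = 2 (sole candidate).
row 2, column 1 = 5 (sole candidate).
row 2, column 8 = 6 (sole candidate).
row 3, column 2 = 9 (sole candidate).
row 3, column 7 = 5 (sole candidate).
row 3, column 9 = 2 (sole candidate).
row 4, column 3 = 7 (sole candidate).
row 4, column 7 = 9 (sole candidate).
row 5, column 3 = 5 (sole candidate).
row 5, column 5 = 6 (sole candidate).
row 5, column 7 = 7 (sole candidate).
row 6, column 6 = 3 (sole candidate).
row 6, column 8 = 2 (sole candidate).
row 6, column 9 = 6 (sole candidate).
row 7, column 9 = 5 (sole candidate).
row 8, column 3 = 6 (sole candidate).
row 8, column 7 = 8 (sole candidate).
row 9, column 9 = 3 (sole candidate).
row 2, column 6 = 1 (sole candidate).
row 3, column 5 = 3 (sole candidate).
row 3, column 6 = 6 (sole candidate).
row 5, column 4 = 9 (sole candidate).
row 6, column 1 = 9: row 6 has {1,2,3,4,5,6,7,8}; col 1 has {3,4,5,6,7}; box has {1,3,4,5,6,7,8} → only 9 remains.

9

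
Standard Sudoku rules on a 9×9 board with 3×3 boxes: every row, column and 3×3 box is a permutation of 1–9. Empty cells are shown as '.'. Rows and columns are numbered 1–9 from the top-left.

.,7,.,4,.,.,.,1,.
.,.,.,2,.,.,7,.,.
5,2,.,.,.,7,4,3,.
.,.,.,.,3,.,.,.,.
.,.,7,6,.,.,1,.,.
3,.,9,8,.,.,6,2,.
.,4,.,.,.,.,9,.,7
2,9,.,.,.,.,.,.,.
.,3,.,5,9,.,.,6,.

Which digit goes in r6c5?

7

r5c9 = 3 (hidden single in row 5).
r6c5 = 7: in row 6, 7 can only go here (every other open cell in that row sees a 7).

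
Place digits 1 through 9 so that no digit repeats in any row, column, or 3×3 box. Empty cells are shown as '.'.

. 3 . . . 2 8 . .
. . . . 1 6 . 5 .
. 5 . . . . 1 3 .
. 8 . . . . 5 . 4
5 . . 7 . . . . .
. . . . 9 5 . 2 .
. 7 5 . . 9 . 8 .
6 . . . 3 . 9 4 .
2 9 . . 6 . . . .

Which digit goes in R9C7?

R4C5 = 2: row 4 has {4,5,8}; col 5 has {1,3,6,9}; box has {5,7,9} → only 2 remains.
R7C5 = 4: row 7 has {5,7,8,9}; col 5 has {1,2,3,6,9}; box has {3,6,9} → only 4 remains.
R8C2 = 1: row 8 has {3,4,6,9}; col 2 has {3,5,7,8,9}; box has {2,5,6,7,9} → only 1 remains.
R8C3 = 8: row 8 has {1,3,4,6,9}; col 3 has {5}; box has {1,2,5,6,7,9} → only 8 remains.
R8C6 = 7: row 8 has {1,3,4,6,8,9}; col 6 has {2,5,6,9}; box has {3,4,6,9} → only 7 remains.
R5C5 = 8: row 5 has {5,7}; col 5 has {1,2,3,4,6,9}; box has {2,5,7,9} → only 8 remains.
R7C1 = 3: row 7 has {4,5,7,8,9}; col 1 has {2,5,6}; box has {1,2,5,6,7,8,9} → only 3 remains.
R9C3 = 4: row 9 has {2,6,9}; col 3 has {5,8}; box has {1,2,3,5,6,7,8,9} → only 4 remains.
R3C5 = 7: row 3 has {1,3,5}; col 5 has {1,2,3,4,6,8,9}; box has {1,2,6} → only 7 remains.
R1C5 = 5: row 1 has {2,3,8}; col 5 has {1,2,3,4,6,7,8,9}; box has {1,2,6,7} → only 5 remains.
R2C4 = 3: in row 2, 3 can only go here (every other open cell in that row sees a 3).
R2C1 = 8: in row 2, 8 can only go here (every other open cell in that row sees an 8).
R6C9 = 8: in row 6, 8 can only go here (every other open cell in that row sees an 8).
R2C7 = 4: in column 7, 4 can only go here (every other open cell in that column sees a 4).
R2C2 = 2: row 2 has {1,3,4,5,6,8}; col 2 has {1,3,5,7,8,9}; box has {3,5,8} → only 2 remains.
R3C9 = 2: in row 3, 2 can only go here (every other open cell in that row sees a 2).
R8C9 = 5: row 8 has {1,3,4,6,7,8,9}; col 9 has {2,4,8}; box has {4,8,9} → only 5 remains.
R8C4 = 2: row 8 has {1,3,4,5,6,7,8,9}; col 4 has {3,7}; box has {3,4,6,7,9} → only 2 remains.
R7C4 = 1: row 7 has {3,4,5,7,8,9}; col 4 has {2,3,7}; box has {2,3,4,6,7,9} → only 1 remains.
R7C9 = 6: row 7 has {1,3,4,5,7,8,9}; col 9 has {2,4,5,8}; box has {4,5,8,9} → only 6 remains.
R9C6 = 8: row 9 has {2,4,6,9}; col 6 has {2,5,6,7,9}; box has {1,2,3,4,6,7,9} → only 8 remains.
R3C6 = 4: row 3 has {1,2,3,5,7}; col 6 has {2,5,6,7,8,9}; box has {1,2,3,5,6,7} → only 4 remains.
R4C4 = 6: row 4 has {2,4,5,8}; col 4 has {1,2,3,7}; box has {2,5,7,8,9} → only 6 remains.
R6C4 = 4: row 6 has {2,5,8,9}; col 4 has {1,2,3,6,7}; box has {2,5,6,7,8,9} → only 4 remains.
R7C7 = 2: row 7 has {1,3,4,5,6,7,8,9}; col 7 has {1,4,5,8,9}; box has {4,5,6,8,9} → only 2 remains.
R9C4 = 5: row 9 has {2,4,6,8,9}; col 4 has {1,2,3,4,6,7}; box has {1,2,3,4,6,7,8,9} → only 5 remains.
R1C4 = 9: row 1 has {2,3,5,8}; col 4 has {1,2,3,4,5,6,7}; box has {1,2,3,4,5,6,7} → only 9 remains.
R1C9 = 7: row 1 has {2,3,5,8,9}; col 9 has {2,4,5,6,8}; box has {1,2,3,4,5,8} → only 7 remains.
R2C9 = 9: row 2 has {1,2,3,4,5,6,8}; col 9 has {2,4,5,6,7,8}; box has {1,2,3,4,5,7,8} → only 9 remains.
R3C1 = 9: row 3 has {1,2,3,4,5,7}; col 1 has {2,3,5,6,8}; box has {2,3,5,8} → only 9 remains.
R3C3 = 6: row 3 has {1,2,3,4,5,7,9}; col 3 has {4,5,8}; box has {2,3,5,8,9} → only 6 remains.
R3C4 = 8: row 3 has {1,2,3,4,5,6,7,9}; col 4 has {1,2,3,4,5,6,7,9}; box has {1,2,3,4,5,6,7,9} → only 8 remains.
R6C2 = 6: row 6 has {2,4,5,8,9}; col 2 has {1,2,3,5,7,8,9}; box has {5,8} → only 6 remains.
R1C3 = 1: row 1 has {2,3,5,7,8,9}; col 3 has {4,5,6,8}; box has {2,3,5,6,8,9} → only 1 remains.
R1C8 = 6: row 1 has {1,2,3,5,7,8,9}; col 8 has {2,3,4,5,8}; box has {1,2,3,4,5,7,8,9} → only 6 remains.
R2C3 = 7: row 2 has {1,2,3,4,5,6,8,9}; col 3 has {1,4,5,6,8}; box has {1,2,3,5,6,8,9} → only 7 remains.
R5C2 = 4: row 5 has {5,7,8}; col 2 has {1,2,3,5,6,7,8,9}; box has {5,6,8} → only 4 remains.
R6C3 = 3: row 6 has {2,4,5,6,8,9}; col 3 has {1,4,5,6,7,8}; box has {4,5,6,8} → only 3 remains.
R6C7 = 7: row 6 has {2,3,4,5,6,8,9}; col 7 has {1,2,4,5,8,9}; box has {2,4,5,8} → only 7 remains.
R9C7 = 3: row 9 has {2,4,5,6,8,9}; col 7 has {1,2,4,5,7,8,9}; box has {2,4,5,6,8,9} → only 3 remains.

3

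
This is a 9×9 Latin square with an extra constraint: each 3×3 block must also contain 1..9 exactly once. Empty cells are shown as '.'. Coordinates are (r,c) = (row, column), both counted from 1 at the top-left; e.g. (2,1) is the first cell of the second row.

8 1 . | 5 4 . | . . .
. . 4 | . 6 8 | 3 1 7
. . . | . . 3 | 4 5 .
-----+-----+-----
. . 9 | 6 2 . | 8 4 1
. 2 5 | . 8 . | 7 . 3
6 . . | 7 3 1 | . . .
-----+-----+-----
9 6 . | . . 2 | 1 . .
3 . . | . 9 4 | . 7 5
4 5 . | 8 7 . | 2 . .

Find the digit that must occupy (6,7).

5

(2,2) = 9: row 2 has {1,3,4,6,7,8}; col 2 has {1,2,5,6}; box has {1,4,8} → only 9 remains.
(2,4) = 2: row 2 has {1,3,4,6,7,8,9}; col 4 has {5,6,7,8}; box has {3,4,5,6,8} → only 2 remains.
(3,2) = 7: row 3 has {3,4,5}; col 2 has {1,2,5,6,9}; box has {1,4,8,9} → only 7 remains.
(3,5) = 1: row 3 has {3,4,5,7}; col 5 has {2,3,4,6,7,8,9}; box has {2,3,4,5,6,8} → only 1 remains.
(4,1) = 7: row 4 has {1,2,4,6,8,9}; col 1 has {3,4,6,8,9}; box has {2,5,6,9} → only 7 remains.
(4,2) = 3: row 4 has {1,2,4,6,7,8,9}; col 2 has {1,2,5,6,7,9}; box has {2,5,6,7,9} → only 3 remains.
(4,6) = 5: row 4 has {1,2,3,4,6,7,8,9}; col 6 has {1,2,3,4,8}; box has {1,2,3,6,7,8} → only 5 remains.
(5,1) = 1: row 5 has {2,3,5,7,8}; col 1 has {3,4,6,7,8,9}; box has {2,3,5,6,7,9} → only 1 remains.
(5,6) = 9: row 5 has {1,2,3,5,7,8}; col 6 has {1,2,3,4,5,8}; box has {1,2,3,5,6,7,8} → only 9 remains.
(5,8) = 6: row 5 has {1,2,3,5,7,8,9}; col 8 has {1,4,5,7}; box has {1,3,4,7,8} → only 6 remains.
(6,3) = 8: row 6 has {1,3,6,7}; col 3 has {4,5,9}; box has {1,2,3,5,6,7,9} → only 8 remains.
(7,3) = 7: row 7 has {1,2,6,9}; col 3 has {4,5,8,9}; box has {3,4,5,6,9} → only 7 remains.
(7,4) = 3: row 7 has {1,2,6,7,9}; col 4 has {2,5,6,7,8}; box has {2,4,7,8,9} → only 3 remains.
(7,5) = 5: row 7 has {1,2,3,6,7,9}; col 5 has {1,2,3,4,6,7,8,9}; box has {2,3,4,7,8,9} → only 5 remains.
(7,8) = 8: row 7 has {1,2,3,5,6,7,9}; col 8 has {1,4,5,6,7}; box has {1,2,5,7} → only 8 remains.
(7,9) = 4: row 7 has {1,2,3,5,6,7,8,9}; col 9 has {1,3,5,7}; box has {1,2,5,7,8} → only 4 remains.
(8,2) = 8: row 8 has {3,4,5,7,9}; col 2 has {1,2,3,5,6,7,9}; box has {3,4,5,6,7,9} → only 8 remains.
(8,4) = 1: row 8 has {3,4,5,7,8,9}; col 4 has {2,3,5,6,7,8}; box has {2,3,4,5,7,8,9} → only 1 remains.
(8,7) = 6: row 8 has {1,3,4,5,7,8,9}; col 7 has {1,2,3,4,7,8}; box has {1,2,4,5,7,8} → only 6 remains.
(9,3) = 1: row 9 has {2,4,5,7,8}; col 3 has {4,5,7,8,9}; box has {3,4,5,6,7,8,9} → only 1 remains.
(9,6) = 6: row 9 has {1,2,4,5,7,8}; col 6 has {1,2,3,4,5,8,9}; box has {1,2,3,4,5,7,8,9} → only 6 remains.
(9,9) = 9: row 9 has {1,2,4,5,6,7,8}; col 9 has {1,3,4,5,7}; box has {1,2,4,5,6,7,8} → only 9 remains.
(1,6) = 7: row 1 has {1,4,5,8}; col 6 has {1,2,3,4,5,6,8,9}; box has {1,2,3,4,5,6,8} → only 7 remains.
(1,7) = 9: row 1 has {1,4,5,7,8}; col 7 has {1,2,3,4,6,7,8}; box has {1,3,4,5,7} → only 9 remains.
(1,8) = 2: row 1 has {1,4,5,7,8,9}; col 8 has {1,4,5,6,7,8}; box has {1,3,4,5,7,9} → only 2 remains.
(1,9) = 6: row 1 has {1,2,4,5,7,8,9}; col 9 has {1,3,4,5,7,9}; box has {1,2,3,4,5,7,9} → only 6 remains.
(2,1) = 5: row 2 has {1,2,3,4,6,7,8,9}; col 1 has {1,3,4,6,7,8,9}; box has {1,4,7,8,9} → only 5 remains.
(3,1) = 2: row 3 has {1,3,4,5,7}; col 1 has {1,3,4,5,6,7,8,9}; box has {1,4,5,7,8,9} → only 2 remains.
(3,3) = 6: row 3 has {1,2,3,4,5,7}; col 3 has {1,4,5,7,8,9}; box has {1,2,4,5,7,8,9} → only 6 remains.
(3,4) = 9: row 3 has {1,2,3,4,5,6,7}; col 4 has {1,2,3,5,6,7,8}; box has {1,2,3,4,5,6,7,8} → only 9 remains.
(3,9) = 8: row 3 has {1,2,3,4,5,6,7,9}; col 9 has {1,3,4,5,6,7,9}; box has {1,2,3,4,5,6,7,9} → only 8 remains.
(5,4) = 4: row 5 has {1,2,3,5,6,7,8,9}; col 4 has {1,2,3,5,6,7,8,9}; box has {1,2,3,5,6,7,8,9} → only 4 remains.
(6,2) = 4: row 6 has {1,3,6,7,8}; col 2 has {1,2,3,5,6,7,8,9}; box has {1,2,3,5,6,7,8,9} → only 4 remains.
(6,7) = 5: row 6 has {1,3,4,6,7,8}; col 7 has {1,2,3,4,6,7,8,9}; box has {1,3,4,6,7,8} → only 5 remains.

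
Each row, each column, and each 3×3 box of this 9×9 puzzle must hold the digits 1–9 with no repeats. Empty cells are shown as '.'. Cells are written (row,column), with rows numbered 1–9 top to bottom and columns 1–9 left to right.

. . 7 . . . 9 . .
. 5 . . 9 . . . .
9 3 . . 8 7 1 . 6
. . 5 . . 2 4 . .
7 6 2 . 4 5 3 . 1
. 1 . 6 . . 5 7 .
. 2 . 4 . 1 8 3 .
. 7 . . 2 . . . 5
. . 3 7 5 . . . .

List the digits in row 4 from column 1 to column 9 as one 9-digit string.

(3,3) = 4 (sole candidate).
(6,5) = 3 (sole candidate).
(7,5) = 6 (sole candidate).
(8,7) = 6 (sole candidate).
(9,7) = 2 (sole candidate).
(1,2) = 8 (sole candidate).
(1,5) = 1 (sole candidate).
(2,7) = 7 (sole candidate).
(4,2) = 9: row 4 has {2,4,5}; col 2 has {1,2,3,5,6,7,8}; box has {1,2,5,6,7} → only 9 remains.
(4,5) = 7: row 4 has {2,4,5,9}; col 5 has {1,2,3,4,5,6,8,9}; box has {2,3,4,5,6} → only 7 remains.
(4,9) = 8: row 4 has {2,4,5,7,9}; col 9 has {1,5,6}; box has {1,3,4,5,7} → only 8 remains.
(5,8) = 9 (sole candidate).
(6,3) = 8 (sole candidate).
(6,6) = 9 (sole candidate).
(6,9) = 2 (sole candidate).
(7,1) = 5 (sole candidate).
(7,3) = 9 (sole candidate).
(7,9) = 7 (sole candidate).
(8,3) = 1 (sole candidate).
(8,8) = 4 (sole candidate).
(9,2) = 4 (sole candidate).
(9,6) = 8 (sole candidate).
(9,8) = 1 (sole candidate).
(9,9) = 9 (sole candidate).
(2,3) = 6 (sole candidate).
(4,1) = 3: row 4 has {2,4,5,7,8,9}; col 1 has {5,7,9}; box has {1,2,5,6,7,8,9} → only 3 remains.
(4,4) = 1: row 4 has {2,3,4,5,7,8,9}; col 4 has {4,6,7}; box has {2,3,4,5,6,7,9} → only 1 remains.
(4,8) = 6: row 4 has {1,2,3,4,5,7,8,9}; col 8 has {1,3,4,7,9}; box has {1,2,3,4,5,7,8,9} → only 6 remains.

395172468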